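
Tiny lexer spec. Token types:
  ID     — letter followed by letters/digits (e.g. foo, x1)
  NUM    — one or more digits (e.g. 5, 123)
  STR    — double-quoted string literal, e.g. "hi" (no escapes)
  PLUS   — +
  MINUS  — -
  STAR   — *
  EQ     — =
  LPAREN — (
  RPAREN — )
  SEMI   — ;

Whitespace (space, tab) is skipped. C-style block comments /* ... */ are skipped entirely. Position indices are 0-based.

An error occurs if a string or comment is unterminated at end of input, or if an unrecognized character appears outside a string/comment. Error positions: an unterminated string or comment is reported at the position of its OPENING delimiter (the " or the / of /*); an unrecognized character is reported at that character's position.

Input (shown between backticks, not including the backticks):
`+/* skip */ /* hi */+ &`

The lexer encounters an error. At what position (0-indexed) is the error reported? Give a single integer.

Answer: 22

Derivation:
pos=0: emit PLUS '+'
pos=1: enter COMMENT mode (saw '/*')
exit COMMENT mode (now at pos=11)
pos=12: enter COMMENT mode (saw '/*')
exit COMMENT mode (now at pos=20)
pos=20: emit PLUS '+'
pos=22: ERROR — unrecognized char '&'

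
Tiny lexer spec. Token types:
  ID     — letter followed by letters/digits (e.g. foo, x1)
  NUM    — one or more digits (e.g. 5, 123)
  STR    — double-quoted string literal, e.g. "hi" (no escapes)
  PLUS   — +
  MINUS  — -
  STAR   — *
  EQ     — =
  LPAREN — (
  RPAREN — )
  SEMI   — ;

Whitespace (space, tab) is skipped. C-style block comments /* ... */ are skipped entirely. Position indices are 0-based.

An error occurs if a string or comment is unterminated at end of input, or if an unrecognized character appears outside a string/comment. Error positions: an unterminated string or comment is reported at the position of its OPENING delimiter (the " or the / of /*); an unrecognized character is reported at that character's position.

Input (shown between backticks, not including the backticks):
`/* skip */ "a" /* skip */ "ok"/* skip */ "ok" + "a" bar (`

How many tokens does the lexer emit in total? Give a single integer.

Answer: 7

Derivation:
pos=0: enter COMMENT mode (saw '/*')
exit COMMENT mode (now at pos=10)
pos=11: enter STRING mode
pos=11: emit STR "a" (now at pos=14)
pos=15: enter COMMENT mode (saw '/*')
exit COMMENT mode (now at pos=25)
pos=26: enter STRING mode
pos=26: emit STR "ok" (now at pos=30)
pos=30: enter COMMENT mode (saw '/*')
exit COMMENT mode (now at pos=40)
pos=41: enter STRING mode
pos=41: emit STR "ok" (now at pos=45)
pos=46: emit PLUS '+'
pos=48: enter STRING mode
pos=48: emit STR "a" (now at pos=51)
pos=52: emit ID 'bar' (now at pos=55)
pos=56: emit LPAREN '('
DONE. 7 tokens: [STR, STR, STR, PLUS, STR, ID, LPAREN]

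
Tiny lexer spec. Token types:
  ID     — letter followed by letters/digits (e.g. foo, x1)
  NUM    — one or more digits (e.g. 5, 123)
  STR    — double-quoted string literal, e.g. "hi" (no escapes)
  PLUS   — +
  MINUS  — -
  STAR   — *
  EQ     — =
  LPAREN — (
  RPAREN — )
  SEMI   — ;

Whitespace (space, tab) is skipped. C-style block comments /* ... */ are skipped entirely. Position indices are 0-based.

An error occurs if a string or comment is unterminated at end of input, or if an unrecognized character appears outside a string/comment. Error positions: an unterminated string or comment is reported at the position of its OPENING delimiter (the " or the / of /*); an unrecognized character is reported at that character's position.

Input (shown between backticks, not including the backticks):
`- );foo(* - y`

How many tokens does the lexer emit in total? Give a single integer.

pos=0: emit MINUS '-'
pos=2: emit RPAREN ')'
pos=3: emit SEMI ';'
pos=4: emit ID 'foo' (now at pos=7)
pos=7: emit LPAREN '('
pos=8: emit STAR '*'
pos=10: emit MINUS '-'
pos=12: emit ID 'y' (now at pos=13)
DONE. 8 tokens: [MINUS, RPAREN, SEMI, ID, LPAREN, STAR, MINUS, ID]

Answer: 8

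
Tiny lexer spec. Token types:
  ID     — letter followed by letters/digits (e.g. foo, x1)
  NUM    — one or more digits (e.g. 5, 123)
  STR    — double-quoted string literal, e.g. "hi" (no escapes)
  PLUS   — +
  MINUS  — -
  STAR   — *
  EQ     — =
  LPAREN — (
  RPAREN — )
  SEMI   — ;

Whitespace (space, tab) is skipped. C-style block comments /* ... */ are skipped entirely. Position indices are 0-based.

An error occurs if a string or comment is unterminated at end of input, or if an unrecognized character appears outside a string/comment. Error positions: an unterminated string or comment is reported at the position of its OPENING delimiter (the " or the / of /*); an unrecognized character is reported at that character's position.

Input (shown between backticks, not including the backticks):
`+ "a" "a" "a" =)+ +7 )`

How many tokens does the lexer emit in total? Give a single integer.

pos=0: emit PLUS '+'
pos=2: enter STRING mode
pos=2: emit STR "a" (now at pos=5)
pos=6: enter STRING mode
pos=6: emit STR "a" (now at pos=9)
pos=10: enter STRING mode
pos=10: emit STR "a" (now at pos=13)
pos=14: emit EQ '='
pos=15: emit RPAREN ')'
pos=16: emit PLUS '+'
pos=18: emit PLUS '+'
pos=19: emit NUM '7' (now at pos=20)
pos=21: emit RPAREN ')'
DONE. 10 tokens: [PLUS, STR, STR, STR, EQ, RPAREN, PLUS, PLUS, NUM, RPAREN]

Answer: 10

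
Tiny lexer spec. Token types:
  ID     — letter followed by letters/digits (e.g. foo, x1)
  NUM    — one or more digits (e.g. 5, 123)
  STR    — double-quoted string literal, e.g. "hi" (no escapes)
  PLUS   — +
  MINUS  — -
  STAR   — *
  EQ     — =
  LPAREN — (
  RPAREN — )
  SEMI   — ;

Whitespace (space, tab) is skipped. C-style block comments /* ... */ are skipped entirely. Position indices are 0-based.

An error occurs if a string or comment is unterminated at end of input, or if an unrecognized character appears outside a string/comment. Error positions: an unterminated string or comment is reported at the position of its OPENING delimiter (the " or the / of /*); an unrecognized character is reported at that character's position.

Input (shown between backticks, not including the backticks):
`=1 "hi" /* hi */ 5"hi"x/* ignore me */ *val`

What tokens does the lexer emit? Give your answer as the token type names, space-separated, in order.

Answer: EQ NUM STR NUM STR ID STAR ID

Derivation:
pos=0: emit EQ '='
pos=1: emit NUM '1' (now at pos=2)
pos=3: enter STRING mode
pos=3: emit STR "hi" (now at pos=7)
pos=8: enter COMMENT mode (saw '/*')
exit COMMENT mode (now at pos=16)
pos=17: emit NUM '5' (now at pos=18)
pos=18: enter STRING mode
pos=18: emit STR "hi" (now at pos=22)
pos=22: emit ID 'x' (now at pos=23)
pos=23: enter COMMENT mode (saw '/*')
exit COMMENT mode (now at pos=38)
pos=39: emit STAR '*'
pos=40: emit ID 'val' (now at pos=43)
DONE. 8 tokens: [EQ, NUM, STR, NUM, STR, ID, STAR, ID]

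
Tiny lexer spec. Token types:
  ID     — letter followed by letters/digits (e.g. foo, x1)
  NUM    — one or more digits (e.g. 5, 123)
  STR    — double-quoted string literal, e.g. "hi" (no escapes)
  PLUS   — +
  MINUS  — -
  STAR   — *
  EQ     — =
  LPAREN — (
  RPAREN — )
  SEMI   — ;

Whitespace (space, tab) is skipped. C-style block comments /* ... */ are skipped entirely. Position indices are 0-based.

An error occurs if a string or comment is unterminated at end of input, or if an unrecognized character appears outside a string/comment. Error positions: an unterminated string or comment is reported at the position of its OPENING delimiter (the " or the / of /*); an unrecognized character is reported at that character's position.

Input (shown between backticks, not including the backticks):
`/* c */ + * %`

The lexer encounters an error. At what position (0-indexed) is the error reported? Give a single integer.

pos=0: enter COMMENT mode (saw '/*')
exit COMMENT mode (now at pos=7)
pos=8: emit PLUS '+'
pos=10: emit STAR '*'
pos=12: ERROR — unrecognized char '%'

Answer: 12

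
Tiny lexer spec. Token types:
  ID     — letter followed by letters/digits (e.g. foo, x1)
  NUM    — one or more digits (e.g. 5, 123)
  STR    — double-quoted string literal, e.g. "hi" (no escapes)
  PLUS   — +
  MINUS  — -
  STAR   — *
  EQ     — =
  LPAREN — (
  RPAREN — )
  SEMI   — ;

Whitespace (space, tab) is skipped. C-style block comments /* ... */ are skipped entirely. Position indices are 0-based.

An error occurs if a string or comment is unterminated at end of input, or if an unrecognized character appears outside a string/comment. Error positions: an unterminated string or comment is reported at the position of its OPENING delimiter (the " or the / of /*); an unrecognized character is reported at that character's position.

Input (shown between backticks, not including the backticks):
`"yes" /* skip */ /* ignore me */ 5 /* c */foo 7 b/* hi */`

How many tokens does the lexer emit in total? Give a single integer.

pos=0: enter STRING mode
pos=0: emit STR "yes" (now at pos=5)
pos=6: enter COMMENT mode (saw '/*')
exit COMMENT mode (now at pos=16)
pos=17: enter COMMENT mode (saw '/*')
exit COMMENT mode (now at pos=32)
pos=33: emit NUM '5' (now at pos=34)
pos=35: enter COMMENT mode (saw '/*')
exit COMMENT mode (now at pos=42)
pos=42: emit ID 'foo' (now at pos=45)
pos=46: emit NUM '7' (now at pos=47)
pos=48: emit ID 'b' (now at pos=49)
pos=49: enter COMMENT mode (saw '/*')
exit COMMENT mode (now at pos=57)
DONE. 5 tokens: [STR, NUM, ID, NUM, ID]

Answer: 5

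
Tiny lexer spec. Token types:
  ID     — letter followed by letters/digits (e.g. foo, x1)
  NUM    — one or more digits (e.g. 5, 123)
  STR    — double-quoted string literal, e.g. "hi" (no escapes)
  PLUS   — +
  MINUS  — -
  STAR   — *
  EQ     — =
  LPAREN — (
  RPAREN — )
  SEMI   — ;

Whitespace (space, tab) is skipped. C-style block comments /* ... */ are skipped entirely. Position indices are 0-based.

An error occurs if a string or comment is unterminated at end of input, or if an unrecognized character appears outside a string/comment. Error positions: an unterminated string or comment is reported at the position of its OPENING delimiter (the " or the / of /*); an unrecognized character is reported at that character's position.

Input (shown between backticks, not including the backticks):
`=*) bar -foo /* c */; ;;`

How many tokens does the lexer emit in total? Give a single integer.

pos=0: emit EQ '='
pos=1: emit STAR '*'
pos=2: emit RPAREN ')'
pos=4: emit ID 'bar' (now at pos=7)
pos=8: emit MINUS '-'
pos=9: emit ID 'foo' (now at pos=12)
pos=13: enter COMMENT mode (saw '/*')
exit COMMENT mode (now at pos=20)
pos=20: emit SEMI ';'
pos=22: emit SEMI ';'
pos=23: emit SEMI ';'
DONE. 9 tokens: [EQ, STAR, RPAREN, ID, MINUS, ID, SEMI, SEMI, SEMI]

Answer: 9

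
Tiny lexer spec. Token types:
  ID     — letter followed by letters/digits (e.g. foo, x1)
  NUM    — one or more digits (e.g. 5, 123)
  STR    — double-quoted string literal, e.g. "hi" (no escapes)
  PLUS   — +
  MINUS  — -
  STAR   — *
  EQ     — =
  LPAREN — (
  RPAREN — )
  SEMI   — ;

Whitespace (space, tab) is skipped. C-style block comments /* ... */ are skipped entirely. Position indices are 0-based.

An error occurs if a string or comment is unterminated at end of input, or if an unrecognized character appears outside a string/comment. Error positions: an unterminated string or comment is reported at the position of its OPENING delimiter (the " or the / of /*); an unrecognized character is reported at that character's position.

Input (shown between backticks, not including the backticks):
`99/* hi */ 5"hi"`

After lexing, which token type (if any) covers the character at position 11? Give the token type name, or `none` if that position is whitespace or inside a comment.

Answer: NUM

Derivation:
pos=0: emit NUM '99' (now at pos=2)
pos=2: enter COMMENT mode (saw '/*')
exit COMMENT mode (now at pos=10)
pos=11: emit NUM '5' (now at pos=12)
pos=12: enter STRING mode
pos=12: emit STR "hi" (now at pos=16)
DONE. 3 tokens: [NUM, NUM, STR]
Position 11: char is '5' -> NUM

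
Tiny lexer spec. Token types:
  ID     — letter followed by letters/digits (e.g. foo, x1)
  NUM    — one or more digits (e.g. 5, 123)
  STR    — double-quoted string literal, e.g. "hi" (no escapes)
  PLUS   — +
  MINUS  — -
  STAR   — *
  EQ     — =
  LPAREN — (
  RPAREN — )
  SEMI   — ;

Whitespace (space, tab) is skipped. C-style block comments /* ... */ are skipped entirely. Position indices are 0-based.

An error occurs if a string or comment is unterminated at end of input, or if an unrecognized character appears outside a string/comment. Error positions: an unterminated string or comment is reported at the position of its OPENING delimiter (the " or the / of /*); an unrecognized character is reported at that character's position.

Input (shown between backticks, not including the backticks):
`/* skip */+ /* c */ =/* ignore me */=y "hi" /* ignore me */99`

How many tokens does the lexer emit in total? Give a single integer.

Answer: 6

Derivation:
pos=0: enter COMMENT mode (saw '/*')
exit COMMENT mode (now at pos=10)
pos=10: emit PLUS '+'
pos=12: enter COMMENT mode (saw '/*')
exit COMMENT mode (now at pos=19)
pos=20: emit EQ '='
pos=21: enter COMMENT mode (saw '/*')
exit COMMENT mode (now at pos=36)
pos=36: emit EQ '='
pos=37: emit ID 'y' (now at pos=38)
pos=39: enter STRING mode
pos=39: emit STR "hi" (now at pos=43)
pos=44: enter COMMENT mode (saw '/*')
exit COMMENT mode (now at pos=59)
pos=59: emit NUM '99' (now at pos=61)
DONE. 6 tokens: [PLUS, EQ, EQ, ID, STR, NUM]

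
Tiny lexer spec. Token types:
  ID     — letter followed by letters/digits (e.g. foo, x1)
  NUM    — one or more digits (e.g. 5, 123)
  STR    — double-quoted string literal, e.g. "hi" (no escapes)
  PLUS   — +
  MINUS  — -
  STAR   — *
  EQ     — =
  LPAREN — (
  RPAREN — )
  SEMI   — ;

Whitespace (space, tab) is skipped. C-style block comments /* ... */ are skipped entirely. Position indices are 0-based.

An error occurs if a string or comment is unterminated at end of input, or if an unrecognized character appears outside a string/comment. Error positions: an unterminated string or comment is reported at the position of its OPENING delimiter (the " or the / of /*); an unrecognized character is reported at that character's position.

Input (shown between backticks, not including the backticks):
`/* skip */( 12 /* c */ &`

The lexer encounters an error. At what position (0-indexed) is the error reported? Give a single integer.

Answer: 23

Derivation:
pos=0: enter COMMENT mode (saw '/*')
exit COMMENT mode (now at pos=10)
pos=10: emit LPAREN '('
pos=12: emit NUM '12' (now at pos=14)
pos=15: enter COMMENT mode (saw '/*')
exit COMMENT mode (now at pos=22)
pos=23: ERROR — unrecognized char '&'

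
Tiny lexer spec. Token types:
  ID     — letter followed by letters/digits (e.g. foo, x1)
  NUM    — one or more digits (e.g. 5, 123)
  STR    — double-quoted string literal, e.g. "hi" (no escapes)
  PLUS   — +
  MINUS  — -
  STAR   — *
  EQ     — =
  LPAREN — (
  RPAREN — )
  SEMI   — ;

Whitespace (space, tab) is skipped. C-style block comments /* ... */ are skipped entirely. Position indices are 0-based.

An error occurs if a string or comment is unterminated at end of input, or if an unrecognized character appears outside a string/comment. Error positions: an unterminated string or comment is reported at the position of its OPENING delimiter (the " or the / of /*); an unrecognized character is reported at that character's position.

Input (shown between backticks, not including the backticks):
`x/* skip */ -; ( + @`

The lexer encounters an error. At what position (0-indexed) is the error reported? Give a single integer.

pos=0: emit ID 'x' (now at pos=1)
pos=1: enter COMMENT mode (saw '/*')
exit COMMENT mode (now at pos=11)
pos=12: emit MINUS '-'
pos=13: emit SEMI ';'
pos=15: emit LPAREN '('
pos=17: emit PLUS '+'
pos=19: ERROR — unrecognized char '@'

Answer: 19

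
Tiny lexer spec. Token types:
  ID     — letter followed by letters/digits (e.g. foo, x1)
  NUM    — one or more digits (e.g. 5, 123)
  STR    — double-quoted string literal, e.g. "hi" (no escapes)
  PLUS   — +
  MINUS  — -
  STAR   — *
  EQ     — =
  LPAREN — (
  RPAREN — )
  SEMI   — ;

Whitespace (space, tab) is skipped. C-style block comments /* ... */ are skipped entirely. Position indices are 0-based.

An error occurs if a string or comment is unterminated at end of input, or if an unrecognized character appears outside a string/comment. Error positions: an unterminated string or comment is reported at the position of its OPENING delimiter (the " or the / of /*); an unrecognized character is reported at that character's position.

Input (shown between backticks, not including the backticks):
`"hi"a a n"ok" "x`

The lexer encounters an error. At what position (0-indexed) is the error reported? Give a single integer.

Answer: 14

Derivation:
pos=0: enter STRING mode
pos=0: emit STR "hi" (now at pos=4)
pos=4: emit ID 'a' (now at pos=5)
pos=6: emit ID 'a' (now at pos=7)
pos=8: emit ID 'n' (now at pos=9)
pos=9: enter STRING mode
pos=9: emit STR "ok" (now at pos=13)
pos=14: enter STRING mode
pos=14: ERROR — unterminated string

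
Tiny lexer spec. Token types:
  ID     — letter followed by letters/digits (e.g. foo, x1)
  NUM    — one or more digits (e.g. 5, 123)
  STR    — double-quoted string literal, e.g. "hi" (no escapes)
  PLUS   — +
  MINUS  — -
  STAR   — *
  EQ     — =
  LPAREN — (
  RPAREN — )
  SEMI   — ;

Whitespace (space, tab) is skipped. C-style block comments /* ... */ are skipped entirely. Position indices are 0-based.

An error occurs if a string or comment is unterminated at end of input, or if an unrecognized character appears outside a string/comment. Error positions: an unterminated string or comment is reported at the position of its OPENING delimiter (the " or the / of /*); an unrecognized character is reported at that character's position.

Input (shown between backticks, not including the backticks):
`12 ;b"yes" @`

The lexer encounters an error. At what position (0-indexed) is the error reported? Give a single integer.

pos=0: emit NUM '12' (now at pos=2)
pos=3: emit SEMI ';'
pos=4: emit ID 'b' (now at pos=5)
pos=5: enter STRING mode
pos=5: emit STR "yes" (now at pos=10)
pos=11: ERROR — unrecognized char '@'

Answer: 11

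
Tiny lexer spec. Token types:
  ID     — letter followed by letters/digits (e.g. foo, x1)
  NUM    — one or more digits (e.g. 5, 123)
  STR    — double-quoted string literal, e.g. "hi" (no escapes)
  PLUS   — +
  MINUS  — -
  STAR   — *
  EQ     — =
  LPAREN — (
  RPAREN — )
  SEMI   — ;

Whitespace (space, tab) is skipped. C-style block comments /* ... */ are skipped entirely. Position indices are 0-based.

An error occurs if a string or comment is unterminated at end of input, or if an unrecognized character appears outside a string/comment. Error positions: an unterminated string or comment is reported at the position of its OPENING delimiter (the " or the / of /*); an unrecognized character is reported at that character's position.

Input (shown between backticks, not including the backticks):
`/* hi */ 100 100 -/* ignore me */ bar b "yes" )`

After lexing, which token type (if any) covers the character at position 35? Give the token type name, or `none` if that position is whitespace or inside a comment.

pos=0: enter COMMENT mode (saw '/*')
exit COMMENT mode (now at pos=8)
pos=9: emit NUM '100' (now at pos=12)
pos=13: emit NUM '100' (now at pos=16)
pos=17: emit MINUS '-'
pos=18: enter COMMENT mode (saw '/*')
exit COMMENT mode (now at pos=33)
pos=34: emit ID 'bar' (now at pos=37)
pos=38: emit ID 'b' (now at pos=39)
pos=40: enter STRING mode
pos=40: emit STR "yes" (now at pos=45)
pos=46: emit RPAREN ')'
DONE. 7 tokens: [NUM, NUM, MINUS, ID, ID, STR, RPAREN]
Position 35: char is 'a' -> ID

Answer: ID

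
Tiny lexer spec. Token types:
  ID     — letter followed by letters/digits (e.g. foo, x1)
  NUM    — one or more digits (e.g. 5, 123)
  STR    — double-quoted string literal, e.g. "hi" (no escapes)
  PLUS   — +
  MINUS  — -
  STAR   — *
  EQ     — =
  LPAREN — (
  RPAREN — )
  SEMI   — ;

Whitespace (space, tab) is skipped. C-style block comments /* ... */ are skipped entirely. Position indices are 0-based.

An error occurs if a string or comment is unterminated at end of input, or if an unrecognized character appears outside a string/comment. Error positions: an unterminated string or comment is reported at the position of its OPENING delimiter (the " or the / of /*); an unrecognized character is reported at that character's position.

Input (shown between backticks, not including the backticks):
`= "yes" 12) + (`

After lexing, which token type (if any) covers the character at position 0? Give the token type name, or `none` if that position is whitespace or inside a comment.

pos=0: emit EQ '='
pos=2: enter STRING mode
pos=2: emit STR "yes" (now at pos=7)
pos=8: emit NUM '12' (now at pos=10)
pos=10: emit RPAREN ')'
pos=12: emit PLUS '+'
pos=14: emit LPAREN '('
DONE. 6 tokens: [EQ, STR, NUM, RPAREN, PLUS, LPAREN]
Position 0: char is '=' -> EQ

Answer: EQ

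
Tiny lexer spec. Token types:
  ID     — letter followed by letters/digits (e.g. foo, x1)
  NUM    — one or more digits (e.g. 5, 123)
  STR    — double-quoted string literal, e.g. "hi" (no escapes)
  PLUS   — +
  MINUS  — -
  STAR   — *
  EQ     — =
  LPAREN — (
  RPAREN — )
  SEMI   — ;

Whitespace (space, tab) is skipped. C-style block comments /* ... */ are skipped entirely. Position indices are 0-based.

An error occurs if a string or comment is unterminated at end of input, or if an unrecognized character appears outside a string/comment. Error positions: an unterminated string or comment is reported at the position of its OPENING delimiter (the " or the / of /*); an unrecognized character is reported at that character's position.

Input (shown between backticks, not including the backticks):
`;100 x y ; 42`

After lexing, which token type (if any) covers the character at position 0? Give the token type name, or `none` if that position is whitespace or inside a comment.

pos=0: emit SEMI ';'
pos=1: emit NUM '100' (now at pos=4)
pos=5: emit ID 'x' (now at pos=6)
pos=7: emit ID 'y' (now at pos=8)
pos=9: emit SEMI ';'
pos=11: emit NUM '42' (now at pos=13)
DONE. 6 tokens: [SEMI, NUM, ID, ID, SEMI, NUM]
Position 0: char is ';' -> SEMI

Answer: SEMI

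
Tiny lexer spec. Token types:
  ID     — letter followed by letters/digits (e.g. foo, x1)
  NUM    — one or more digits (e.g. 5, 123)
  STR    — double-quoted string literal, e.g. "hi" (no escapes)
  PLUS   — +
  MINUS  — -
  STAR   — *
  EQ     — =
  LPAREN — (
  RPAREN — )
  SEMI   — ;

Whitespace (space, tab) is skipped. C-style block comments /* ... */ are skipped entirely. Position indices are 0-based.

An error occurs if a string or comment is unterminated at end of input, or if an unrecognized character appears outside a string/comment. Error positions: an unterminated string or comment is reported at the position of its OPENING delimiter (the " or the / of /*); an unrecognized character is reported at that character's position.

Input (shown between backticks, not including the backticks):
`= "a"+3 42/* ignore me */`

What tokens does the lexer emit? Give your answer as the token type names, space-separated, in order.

pos=0: emit EQ '='
pos=2: enter STRING mode
pos=2: emit STR "a" (now at pos=5)
pos=5: emit PLUS '+'
pos=6: emit NUM '3' (now at pos=7)
pos=8: emit NUM '42' (now at pos=10)
pos=10: enter COMMENT mode (saw '/*')
exit COMMENT mode (now at pos=25)
DONE. 5 tokens: [EQ, STR, PLUS, NUM, NUM]

Answer: EQ STR PLUS NUM NUM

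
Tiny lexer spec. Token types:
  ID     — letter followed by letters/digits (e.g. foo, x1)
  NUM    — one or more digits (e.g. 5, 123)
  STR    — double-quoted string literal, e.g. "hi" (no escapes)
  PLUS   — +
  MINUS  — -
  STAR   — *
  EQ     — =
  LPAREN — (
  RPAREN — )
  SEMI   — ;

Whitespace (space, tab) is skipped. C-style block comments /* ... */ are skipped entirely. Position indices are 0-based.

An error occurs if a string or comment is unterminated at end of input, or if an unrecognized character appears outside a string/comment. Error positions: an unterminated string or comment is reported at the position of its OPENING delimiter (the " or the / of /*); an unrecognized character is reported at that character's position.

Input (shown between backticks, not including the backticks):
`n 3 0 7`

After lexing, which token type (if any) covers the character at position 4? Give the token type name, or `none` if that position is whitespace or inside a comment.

pos=0: emit ID 'n' (now at pos=1)
pos=2: emit NUM '3' (now at pos=3)
pos=4: emit NUM '0' (now at pos=5)
pos=6: emit NUM '7' (now at pos=7)
DONE. 4 tokens: [ID, NUM, NUM, NUM]
Position 4: char is '0' -> NUM

Answer: NUM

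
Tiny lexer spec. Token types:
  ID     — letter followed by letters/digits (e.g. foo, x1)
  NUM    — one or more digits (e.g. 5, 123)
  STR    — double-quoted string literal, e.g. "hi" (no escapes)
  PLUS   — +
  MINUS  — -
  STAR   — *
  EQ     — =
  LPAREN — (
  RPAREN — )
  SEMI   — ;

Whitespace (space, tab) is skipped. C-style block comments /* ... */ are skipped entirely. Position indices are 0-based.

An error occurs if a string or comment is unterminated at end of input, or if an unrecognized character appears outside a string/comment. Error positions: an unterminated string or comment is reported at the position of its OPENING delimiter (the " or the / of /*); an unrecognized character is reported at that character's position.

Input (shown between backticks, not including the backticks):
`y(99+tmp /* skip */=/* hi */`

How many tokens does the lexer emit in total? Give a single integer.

pos=0: emit ID 'y' (now at pos=1)
pos=1: emit LPAREN '('
pos=2: emit NUM '99' (now at pos=4)
pos=4: emit PLUS '+'
pos=5: emit ID 'tmp' (now at pos=8)
pos=9: enter COMMENT mode (saw '/*')
exit COMMENT mode (now at pos=19)
pos=19: emit EQ '='
pos=20: enter COMMENT mode (saw '/*')
exit COMMENT mode (now at pos=28)
DONE. 6 tokens: [ID, LPAREN, NUM, PLUS, ID, EQ]

Answer: 6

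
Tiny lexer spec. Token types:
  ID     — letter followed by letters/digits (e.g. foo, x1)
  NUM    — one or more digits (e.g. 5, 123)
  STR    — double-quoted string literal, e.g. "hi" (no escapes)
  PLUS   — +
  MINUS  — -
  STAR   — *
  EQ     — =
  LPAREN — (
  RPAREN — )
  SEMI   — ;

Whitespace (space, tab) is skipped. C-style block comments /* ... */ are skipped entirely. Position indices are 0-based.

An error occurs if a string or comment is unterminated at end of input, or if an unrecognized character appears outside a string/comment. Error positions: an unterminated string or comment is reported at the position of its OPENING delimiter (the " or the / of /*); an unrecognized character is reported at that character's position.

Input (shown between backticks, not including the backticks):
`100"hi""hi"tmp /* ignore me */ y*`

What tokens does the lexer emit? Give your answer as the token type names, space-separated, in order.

Answer: NUM STR STR ID ID STAR

Derivation:
pos=0: emit NUM '100' (now at pos=3)
pos=3: enter STRING mode
pos=3: emit STR "hi" (now at pos=7)
pos=7: enter STRING mode
pos=7: emit STR "hi" (now at pos=11)
pos=11: emit ID 'tmp' (now at pos=14)
pos=15: enter COMMENT mode (saw '/*')
exit COMMENT mode (now at pos=30)
pos=31: emit ID 'y' (now at pos=32)
pos=32: emit STAR '*'
DONE. 6 tokens: [NUM, STR, STR, ID, ID, STAR]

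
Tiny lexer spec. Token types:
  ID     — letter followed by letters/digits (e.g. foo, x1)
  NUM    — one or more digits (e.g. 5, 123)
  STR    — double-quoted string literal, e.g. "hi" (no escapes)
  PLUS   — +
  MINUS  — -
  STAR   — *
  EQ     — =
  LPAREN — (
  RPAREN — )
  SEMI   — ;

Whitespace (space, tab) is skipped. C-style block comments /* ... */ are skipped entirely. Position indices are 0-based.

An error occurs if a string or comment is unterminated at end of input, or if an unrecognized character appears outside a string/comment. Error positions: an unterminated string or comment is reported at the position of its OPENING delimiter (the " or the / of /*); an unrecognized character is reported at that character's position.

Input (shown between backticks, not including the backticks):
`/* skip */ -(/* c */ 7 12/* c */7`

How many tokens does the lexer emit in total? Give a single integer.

Answer: 5

Derivation:
pos=0: enter COMMENT mode (saw '/*')
exit COMMENT mode (now at pos=10)
pos=11: emit MINUS '-'
pos=12: emit LPAREN '('
pos=13: enter COMMENT mode (saw '/*')
exit COMMENT mode (now at pos=20)
pos=21: emit NUM '7' (now at pos=22)
pos=23: emit NUM '12' (now at pos=25)
pos=25: enter COMMENT mode (saw '/*')
exit COMMENT mode (now at pos=32)
pos=32: emit NUM '7' (now at pos=33)
DONE. 5 tokens: [MINUS, LPAREN, NUM, NUM, NUM]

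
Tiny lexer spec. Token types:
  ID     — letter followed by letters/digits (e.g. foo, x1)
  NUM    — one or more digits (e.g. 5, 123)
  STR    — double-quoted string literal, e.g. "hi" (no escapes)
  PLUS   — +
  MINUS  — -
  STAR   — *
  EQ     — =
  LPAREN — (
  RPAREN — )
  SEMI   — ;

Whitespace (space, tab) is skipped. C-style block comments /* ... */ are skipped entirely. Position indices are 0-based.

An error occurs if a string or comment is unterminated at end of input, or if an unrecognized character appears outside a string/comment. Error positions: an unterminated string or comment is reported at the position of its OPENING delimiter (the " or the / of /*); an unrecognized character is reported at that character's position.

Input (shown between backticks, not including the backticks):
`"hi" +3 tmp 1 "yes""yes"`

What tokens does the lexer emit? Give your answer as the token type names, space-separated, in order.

pos=0: enter STRING mode
pos=0: emit STR "hi" (now at pos=4)
pos=5: emit PLUS '+'
pos=6: emit NUM '3' (now at pos=7)
pos=8: emit ID 'tmp' (now at pos=11)
pos=12: emit NUM '1' (now at pos=13)
pos=14: enter STRING mode
pos=14: emit STR "yes" (now at pos=19)
pos=19: enter STRING mode
pos=19: emit STR "yes" (now at pos=24)
DONE. 7 tokens: [STR, PLUS, NUM, ID, NUM, STR, STR]

Answer: STR PLUS NUM ID NUM STR STR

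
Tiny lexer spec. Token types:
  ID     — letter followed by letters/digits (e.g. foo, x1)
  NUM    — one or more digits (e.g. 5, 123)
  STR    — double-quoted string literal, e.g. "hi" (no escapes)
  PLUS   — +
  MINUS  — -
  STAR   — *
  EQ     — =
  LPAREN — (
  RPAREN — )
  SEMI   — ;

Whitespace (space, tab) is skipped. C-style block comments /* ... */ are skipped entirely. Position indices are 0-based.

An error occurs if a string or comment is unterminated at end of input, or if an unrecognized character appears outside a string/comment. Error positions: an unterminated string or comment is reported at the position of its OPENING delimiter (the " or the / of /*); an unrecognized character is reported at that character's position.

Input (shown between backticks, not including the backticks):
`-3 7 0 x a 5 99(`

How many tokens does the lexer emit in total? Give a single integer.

Answer: 9

Derivation:
pos=0: emit MINUS '-'
pos=1: emit NUM '3' (now at pos=2)
pos=3: emit NUM '7' (now at pos=4)
pos=5: emit NUM '0' (now at pos=6)
pos=7: emit ID 'x' (now at pos=8)
pos=9: emit ID 'a' (now at pos=10)
pos=11: emit NUM '5' (now at pos=12)
pos=13: emit NUM '99' (now at pos=15)
pos=15: emit LPAREN '('
DONE. 9 tokens: [MINUS, NUM, NUM, NUM, ID, ID, NUM, NUM, LPAREN]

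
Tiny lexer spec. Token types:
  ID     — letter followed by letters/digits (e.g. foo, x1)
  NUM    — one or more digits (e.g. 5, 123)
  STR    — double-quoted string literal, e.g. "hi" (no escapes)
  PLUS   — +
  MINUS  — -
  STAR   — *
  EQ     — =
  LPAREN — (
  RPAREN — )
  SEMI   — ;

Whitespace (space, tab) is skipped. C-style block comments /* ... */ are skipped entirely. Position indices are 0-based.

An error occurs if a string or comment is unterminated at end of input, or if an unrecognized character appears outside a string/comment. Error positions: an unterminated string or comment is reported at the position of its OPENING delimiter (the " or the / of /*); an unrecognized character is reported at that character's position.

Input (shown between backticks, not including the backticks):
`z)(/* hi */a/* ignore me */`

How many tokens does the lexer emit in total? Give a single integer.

Answer: 4

Derivation:
pos=0: emit ID 'z' (now at pos=1)
pos=1: emit RPAREN ')'
pos=2: emit LPAREN '('
pos=3: enter COMMENT mode (saw '/*')
exit COMMENT mode (now at pos=11)
pos=11: emit ID 'a' (now at pos=12)
pos=12: enter COMMENT mode (saw '/*')
exit COMMENT mode (now at pos=27)
DONE. 4 tokens: [ID, RPAREN, LPAREN, ID]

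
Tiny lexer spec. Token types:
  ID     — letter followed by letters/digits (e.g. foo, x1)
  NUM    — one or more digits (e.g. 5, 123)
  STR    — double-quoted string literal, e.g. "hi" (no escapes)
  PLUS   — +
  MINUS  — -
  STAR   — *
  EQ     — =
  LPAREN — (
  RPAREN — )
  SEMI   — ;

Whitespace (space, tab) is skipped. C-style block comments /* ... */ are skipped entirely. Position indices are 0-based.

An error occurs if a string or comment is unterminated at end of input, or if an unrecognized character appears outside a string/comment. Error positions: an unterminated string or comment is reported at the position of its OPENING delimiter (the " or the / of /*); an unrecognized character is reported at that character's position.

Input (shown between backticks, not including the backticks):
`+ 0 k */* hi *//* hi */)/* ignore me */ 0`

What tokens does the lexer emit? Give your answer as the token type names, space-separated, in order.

pos=0: emit PLUS '+'
pos=2: emit NUM '0' (now at pos=3)
pos=4: emit ID 'k' (now at pos=5)
pos=6: emit STAR '*'
pos=7: enter COMMENT mode (saw '/*')
exit COMMENT mode (now at pos=15)
pos=15: enter COMMENT mode (saw '/*')
exit COMMENT mode (now at pos=23)
pos=23: emit RPAREN ')'
pos=24: enter COMMENT mode (saw '/*')
exit COMMENT mode (now at pos=39)
pos=40: emit NUM '0' (now at pos=41)
DONE. 6 tokens: [PLUS, NUM, ID, STAR, RPAREN, NUM]

Answer: PLUS NUM ID STAR RPAREN NUM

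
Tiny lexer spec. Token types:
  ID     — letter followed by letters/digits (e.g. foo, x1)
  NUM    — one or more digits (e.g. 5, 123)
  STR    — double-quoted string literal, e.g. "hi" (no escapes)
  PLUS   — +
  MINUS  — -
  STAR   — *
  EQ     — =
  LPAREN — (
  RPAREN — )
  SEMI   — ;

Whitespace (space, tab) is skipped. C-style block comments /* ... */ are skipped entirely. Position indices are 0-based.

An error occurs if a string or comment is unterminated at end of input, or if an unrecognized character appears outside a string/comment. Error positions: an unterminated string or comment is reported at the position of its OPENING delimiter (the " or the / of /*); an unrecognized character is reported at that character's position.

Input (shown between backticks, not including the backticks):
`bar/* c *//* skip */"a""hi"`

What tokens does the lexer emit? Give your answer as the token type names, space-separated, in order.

Answer: ID STR STR

Derivation:
pos=0: emit ID 'bar' (now at pos=3)
pos=3: enter COMMENT mode (saw '/*')
exit COMMENT mode (now at pos=10)
pos=10: enter COMMENT mode (saw '/*')
exit COMMENT mode (now at pos=20)
pos=20: enter STRING mode
pos=20: emit STR "a" (now at pos=23)
pos=23: enter STRING mode
pos=23: emit STR "hi" (now at pos=27)
DONE. 3 tokens: [ID, STR, STR]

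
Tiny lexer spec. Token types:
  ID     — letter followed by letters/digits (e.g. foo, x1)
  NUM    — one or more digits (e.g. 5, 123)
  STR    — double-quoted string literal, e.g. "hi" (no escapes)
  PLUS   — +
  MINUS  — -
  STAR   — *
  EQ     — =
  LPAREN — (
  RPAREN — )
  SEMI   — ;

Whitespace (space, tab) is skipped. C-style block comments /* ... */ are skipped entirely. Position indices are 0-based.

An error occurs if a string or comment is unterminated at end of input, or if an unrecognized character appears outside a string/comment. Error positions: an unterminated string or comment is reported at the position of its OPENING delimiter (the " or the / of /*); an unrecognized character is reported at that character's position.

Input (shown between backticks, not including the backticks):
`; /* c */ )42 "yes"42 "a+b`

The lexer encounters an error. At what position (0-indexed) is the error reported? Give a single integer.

Answer: 22

Derivation:
pos=0: emit SEMI ';'
pos=2: enter COMMENT mode (saw '/*')
exit COMMENT mode (now at pos=9)
pos=10: emit RPAREN ')'
pos=11: emit NUM '42' (now at pos=13)
pos=14: enter STRING mode
pos=14: emit STR "yes" (now at pos=19)
pos=19: emit NUM '42' (now at pos=21)
pos=22: enter STRING mode
pos=22: ERROR — unterminated string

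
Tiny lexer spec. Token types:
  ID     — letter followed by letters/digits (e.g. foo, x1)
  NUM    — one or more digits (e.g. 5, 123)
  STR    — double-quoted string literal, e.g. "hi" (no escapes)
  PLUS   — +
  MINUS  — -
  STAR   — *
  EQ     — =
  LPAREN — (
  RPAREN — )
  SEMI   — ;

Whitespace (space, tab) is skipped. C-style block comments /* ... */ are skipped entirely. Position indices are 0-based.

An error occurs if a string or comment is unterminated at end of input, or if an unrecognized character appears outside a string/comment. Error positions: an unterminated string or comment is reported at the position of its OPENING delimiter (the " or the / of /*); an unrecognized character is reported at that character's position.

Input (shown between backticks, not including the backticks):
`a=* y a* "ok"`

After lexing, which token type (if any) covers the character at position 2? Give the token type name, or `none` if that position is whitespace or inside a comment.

pos=0: emit ID 'a' (now at pos=1)
pos=1: emit EQ '='
pos=2: emit STAR '*'
pos=4: emit ID 'y' (now at pos=5)
pos=6: emit ID 'a' (now at pos=7)
pos=7: emit STAR '*'
pos=9: enter STRING mode
pos=9: emit STR "ok" (now at pos=13)
DONE. 7 tokens: [ID, EQ, STAR, ID, ID, STAR, STR]
Position 2: char is '*' -> STAR

Answer: STAR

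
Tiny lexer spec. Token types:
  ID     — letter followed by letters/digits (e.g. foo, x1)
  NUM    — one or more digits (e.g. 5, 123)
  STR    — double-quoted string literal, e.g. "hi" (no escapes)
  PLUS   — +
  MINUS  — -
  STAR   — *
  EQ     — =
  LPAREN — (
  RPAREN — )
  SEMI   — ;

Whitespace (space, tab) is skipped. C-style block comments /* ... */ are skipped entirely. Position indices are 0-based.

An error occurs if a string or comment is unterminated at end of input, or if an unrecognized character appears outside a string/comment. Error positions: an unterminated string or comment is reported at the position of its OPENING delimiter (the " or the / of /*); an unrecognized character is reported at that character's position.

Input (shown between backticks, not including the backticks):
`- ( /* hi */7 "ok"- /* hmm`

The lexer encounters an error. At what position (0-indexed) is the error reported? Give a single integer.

Answer: 20

Derivation:
pos=0: emit MINUS '-'
pos=2: emit LPAREN '('
pos=4: enter COMMENT mode (saw '/*')
exit COMMENT mode (now at pos=12)
pos=12: emit NUM '7' (now at pos=13)
pos=14: enter STRING mode
pos=14: emit STR "ok" (now at pos=18)
pos=18: emit MINUS '-'
pos=20: enter COMMENT mode (saw '/*')
pos=20: ERROR — unterminated comment (reached EOF)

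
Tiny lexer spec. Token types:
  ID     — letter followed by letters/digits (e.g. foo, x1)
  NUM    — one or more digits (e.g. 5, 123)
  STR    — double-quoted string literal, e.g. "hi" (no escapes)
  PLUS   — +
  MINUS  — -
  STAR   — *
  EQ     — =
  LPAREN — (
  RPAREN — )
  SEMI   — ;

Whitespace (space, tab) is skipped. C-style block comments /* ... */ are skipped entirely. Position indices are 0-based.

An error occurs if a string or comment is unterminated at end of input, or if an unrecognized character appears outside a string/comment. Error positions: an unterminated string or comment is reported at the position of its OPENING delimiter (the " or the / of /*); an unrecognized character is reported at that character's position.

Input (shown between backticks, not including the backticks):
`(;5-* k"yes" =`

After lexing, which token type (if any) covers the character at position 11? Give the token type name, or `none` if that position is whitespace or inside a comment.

Answer: STR

Derivation:
pos=0: emit LPAREN '('
pos=1: emit SEMI ';'
pos=2: emit NUM '5' (now at pos=3)
pos=3: emit MINUS '-'
pos=4: emit STAR '*'
pos=6: emit ID 'k' (now at pos=7)
pos=7: enter STRING mode
pos=7: emit STR "yes" (now at pos=12)
pos=13: emit EQ '='
DONE. 8 tokens: [LPAREN, SEMI, NUM, MINUS, STAR, ID, STR, EQ]
Position 11: char is '"' -> STR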